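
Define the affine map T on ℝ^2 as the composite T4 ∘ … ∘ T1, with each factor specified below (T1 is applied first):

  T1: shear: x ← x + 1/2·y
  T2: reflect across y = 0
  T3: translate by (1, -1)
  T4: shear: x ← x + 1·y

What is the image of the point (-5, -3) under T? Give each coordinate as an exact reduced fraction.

T1 shear: x ← x + 1/2·y: (-5, -3) → (-13/2, -3)
T2 reflect across y = 0: (-13/2, -3) → (-13/2, 3)
T3 translate by (1, -1): (-13/2, 3) → (-11/2, 2)
T4 shear: x ← x + 1·y: (-11/2, 2) → (-7/2, 2)

T(p) = (-7/2, 2)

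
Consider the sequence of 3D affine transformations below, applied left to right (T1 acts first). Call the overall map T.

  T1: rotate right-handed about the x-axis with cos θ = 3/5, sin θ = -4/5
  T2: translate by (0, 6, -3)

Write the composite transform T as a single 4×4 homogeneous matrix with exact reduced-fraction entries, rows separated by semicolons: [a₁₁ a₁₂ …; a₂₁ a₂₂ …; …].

T1 = [1 0 0 0; 0 3/5 4/5 0; 0 -4/5 3/5 0; 0 0 0 1]
T2·T1 = [1 0 0 0; 0 3/5 4/5 6; 0 -4/5 3/5 -3; 0 0 0 1]

T = [1 0 0 0; 0 3/5 4/5 6; 0 -4/5 3/5 -3; 0 0 0 1]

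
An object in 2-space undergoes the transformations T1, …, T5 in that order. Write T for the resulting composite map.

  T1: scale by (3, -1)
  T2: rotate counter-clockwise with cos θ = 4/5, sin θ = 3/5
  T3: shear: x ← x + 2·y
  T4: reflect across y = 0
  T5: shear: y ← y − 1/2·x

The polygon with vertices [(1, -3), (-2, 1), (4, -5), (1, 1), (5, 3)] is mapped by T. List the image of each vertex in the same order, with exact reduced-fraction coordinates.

image vertices: (9, -87/10), (-13, 109/10), (29, -257/10), (5, -7/2), (27, -201/10)

T1 scale by (3, -1): (1, -3) → (3, 3); (-2, 1) → (-6, -1); (4, -5) → (12, 5); (1, 1) → (3, -1); (5, 3) → (15, -3)
T2 rotate counter-clockwise with cos θ = 4/5, sin θ = 3/5: (3, 3) → (3/5, 21/5); (-6, -1) → (-21/5, -22/5); (12, 5) → (33/5, 56/5); (3, -1) → (3, 1); (15, -3) → (69/5, 33/5)
T3 shear: x ← x + 2·y: (3/5, 21/5) → (9, 21/5); (-21/5, -22/5) → (-13, -22/5); (33/5, 56/5) → (29, 56/5); (3, 1) → (5, 1); (69/5, 33/5) → (27, 33/5)
T4 reflect across y = 0: (9, 21/5) → (9, -21/5); (-13, -22/5) → (-13, 22/5); (29, 56/5) → (29, -56/5); (5, 1) → (5, -1); (27, 33/5) → (27, -33/5)
T5 shear: y ← y − 1/2·x: (9, -21/5) → (9, -87/10); (-13, 22/5) → (-13, 109/10); (29, -56/5) → (29, -257/10); (5, -1) → (5, -7/2); (27, -33/5) → (27, -201/10)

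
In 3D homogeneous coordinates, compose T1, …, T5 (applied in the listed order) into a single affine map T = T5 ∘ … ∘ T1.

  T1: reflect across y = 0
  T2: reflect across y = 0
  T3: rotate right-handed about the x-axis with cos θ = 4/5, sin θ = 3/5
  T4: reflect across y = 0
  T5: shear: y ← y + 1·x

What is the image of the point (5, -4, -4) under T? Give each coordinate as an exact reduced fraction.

T1 reflect across y = 0: (5, -4, -4) → (5, 4, -4)
T2 reflect across y = 0: (5, 4, -4) → (5, -4, -4)
T3 rotate right-handed about the x-axis with cos θ = 4/5, sin θ = 3/5: (5, -4, -4) → (5, -4/5, -28/5)
T4 reflect across y = 0: (5, -4/5, -28/5) → (5, 4/5, -28/5)
T5 shear: y ← y + 1·x: (5, 4/5, -28/5) → (5, 29/5, -28/5)

T(p) = (5, 29/5, -28/5)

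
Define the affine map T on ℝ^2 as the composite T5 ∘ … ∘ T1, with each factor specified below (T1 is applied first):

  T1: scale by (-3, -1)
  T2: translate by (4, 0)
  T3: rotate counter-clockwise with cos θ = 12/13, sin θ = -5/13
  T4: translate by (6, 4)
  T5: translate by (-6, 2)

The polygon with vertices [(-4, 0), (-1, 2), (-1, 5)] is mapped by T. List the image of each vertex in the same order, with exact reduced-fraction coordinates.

T1 scale by (-3, -1): (-4, 0) → (12, 0); (-1, 2) → (3, -2); (-1, 5) → (3, -5)
T2 translate by (4, 0): (12, 0) → (16, 0); (3, -2) → (7, -2); (3, -5) → (7, -5)
T3 rotate counter-clockwise with cos θ = 12/13, sin θ = -5/13: (16, 0) → (192/13, -80/13); (7, -2) → (74/13, -59/13); (7, -5) → (59/13, -95/13)
T4 translate by (6, 4): (192/13, -80/13) → (270/13, -28/13); (74/13, -59/13) → (152/13, -7/13); (59/13, -95/13) → (137/13, -43/13)
T5 translate by (-6, 2): (270/13, -28/13) → (192/13, -2/13); (152/13, -7/13) → (74/13, 19/13); (137/13, -43/13) → (59/13, -17/13)

image vertices: (192/13, -2/13), (74/13, 19/13), (59/13, -17/13)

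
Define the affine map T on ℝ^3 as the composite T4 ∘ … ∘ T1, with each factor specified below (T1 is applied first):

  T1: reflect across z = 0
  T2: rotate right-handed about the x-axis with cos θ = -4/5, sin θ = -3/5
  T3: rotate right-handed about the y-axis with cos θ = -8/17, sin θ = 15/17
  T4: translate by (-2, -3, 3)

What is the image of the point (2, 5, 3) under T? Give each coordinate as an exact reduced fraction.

T(p) = (-59/17, -44/5, 129/85)

T1 reflect across z = 0: (2, 5, 3) → (2, 5, -3)
T2 rotate right-handed about the x-axis with cos θ = -4/5, sin θ = -3/5: (2, 5, -3) → (2, -29/5, -3/5)
T3 rotate right-handed about the y-axis with cos θ = -8/17, sin θ = 15/17: (2, -29/5, -3/5) → (-25/17, -29/5, -126/85)
T4 translate by (-2, -3, 3): (-25/17, -29/5, -126/85) → (-59/17, -44/5, 129/85)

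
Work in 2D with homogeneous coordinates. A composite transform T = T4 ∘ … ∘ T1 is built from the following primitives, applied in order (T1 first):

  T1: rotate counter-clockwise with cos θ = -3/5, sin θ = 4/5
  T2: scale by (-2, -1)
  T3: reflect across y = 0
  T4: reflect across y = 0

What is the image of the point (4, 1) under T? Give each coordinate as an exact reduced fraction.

T(p) = (32/5, -13/5)

T1 rotate counter-clockwise with cos θ = -3/5, sin θ = 4/5: (4, 1) → (-16/5, 13/5)
T2 scale by (-2, -1): (-16/5, 13/5) → (32/5, -13/5)
T3 reflect across y = 0: (32/5, -13/5) → (32/5, 13/5)
T4 reflect across y = 0: (32/5, 13/5) → (32/5, -13/5)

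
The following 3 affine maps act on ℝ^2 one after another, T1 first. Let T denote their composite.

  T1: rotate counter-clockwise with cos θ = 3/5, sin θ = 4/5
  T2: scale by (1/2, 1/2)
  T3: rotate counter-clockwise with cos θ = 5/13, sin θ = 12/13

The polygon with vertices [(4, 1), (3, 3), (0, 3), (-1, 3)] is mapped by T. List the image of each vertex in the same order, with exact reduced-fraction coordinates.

T1 rotate counter-clockwise with cos θ = 3/5, sin θ = 4/5: (4, 1) → (8/5, 19/5); (3, 3) → (-3/5, 21/5); (0, 3) → (-12/5, 9/5); (-1, 3) → (-3, 1)
T2 scale by (1/2, 1/2): (8/5, 19/5) → (4/5, 19/10); (-3/5, 21/5) → (-3/10, 21/10); (-12/5, 9/5) → (-6/5, 9/10); (-3, 1) → (-3/2, 1/2)
T3 rotate counter-clockwise with cos θ = 5/13, sin θ = 12/13: (4/5, 19/10) → (-94/65, 191/130); (-3/10, 21/10) → (-267/130, 69/130); (-6/5, 9/10) → (-84/65, -99/130); (-3/2, 1/2) → (-27/26, -31/26)

image vertices: (-94/65, 191/130), (-267/130, 69/130), (-84/65, -99/130), (-27/26, -31/26)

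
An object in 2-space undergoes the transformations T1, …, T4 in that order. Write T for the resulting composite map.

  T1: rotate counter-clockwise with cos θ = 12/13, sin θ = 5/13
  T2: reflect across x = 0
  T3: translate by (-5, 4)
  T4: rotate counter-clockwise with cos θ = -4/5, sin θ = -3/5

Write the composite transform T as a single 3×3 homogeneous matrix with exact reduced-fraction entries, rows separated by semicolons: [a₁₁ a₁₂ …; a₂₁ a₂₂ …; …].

T = [63/65 16/65 32/5; 16/65 -63/65 -1/5; 0 0 1]

T1 = [12/13 -5/13 0; 5/13 12/13 0; 0 0 1]
T2·T1 = [-12/13 5/13 0; 5/13 12/13 0; 0 0 1]
T3·…·T1 = [-12/13 5/13 -5; 5/13 12/13 4; 0 0 1]
T4·…·T1 = [63/65 16/65 32/5; 16/65 -63/65 -1/5; 0 0 1]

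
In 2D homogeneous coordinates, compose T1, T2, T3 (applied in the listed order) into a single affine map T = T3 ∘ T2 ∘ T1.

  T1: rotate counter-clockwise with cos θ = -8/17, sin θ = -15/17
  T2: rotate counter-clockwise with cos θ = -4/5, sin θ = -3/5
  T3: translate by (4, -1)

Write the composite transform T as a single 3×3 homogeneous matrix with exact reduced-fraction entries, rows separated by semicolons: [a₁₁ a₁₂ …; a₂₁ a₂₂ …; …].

T = [-13/85 -84/85 4; 84/85 -13/85 -1; 0 0 1]

T1 = [-8/17 15/17 0; -15/17 -8/17 0; 0 0 1]
T2·T1 = [-13/85 -84/85 0; 84/85 -13/85 0; 0 0 1]
T3·…·T1 = [-13/85 -84/85 4; 84/85 -13/85 -1; 0 0 1]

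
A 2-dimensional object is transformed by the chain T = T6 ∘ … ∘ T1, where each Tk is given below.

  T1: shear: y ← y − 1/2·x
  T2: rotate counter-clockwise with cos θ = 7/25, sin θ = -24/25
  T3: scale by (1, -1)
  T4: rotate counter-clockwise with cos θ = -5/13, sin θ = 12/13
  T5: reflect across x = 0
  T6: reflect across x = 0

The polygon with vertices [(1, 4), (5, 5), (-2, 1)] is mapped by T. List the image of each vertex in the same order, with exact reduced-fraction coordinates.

T1 shear: y ← y − 1/2·x: (1, 4) → (1, 7/2); (5, 5) → (5, 5/2); (-2, 1) → (-2, 2)
T2 rotate counter-clockwise with cos θ = 7/25, sin θ = -24/25: (1, 7/2) → (91/25, 1/50); (5, 5/2) → (19/5, -41/10); (-2, 2) → (34/25, 62/25)
T3 scale by (1, -1): (91/25, 1/50) → (91/25, -1/50); (19/5, -41/10) → (19/5, 41/10); (34/25, 62/25) → (34/25, -62/25)
T4 rotate counter-clockwise with cos θ = -5/13, sin θ = 12/13: (91/25, -1/50) → (-449/325, 2189/650); (19/5, 41/10) → (-341/65, 251/130); (34/25, -62/25) → (574/325, 718/325)
T5 reflect across x = 0: (-449/325, 2189/650) → (449/325, 2189/650); (-341/65, 251/130) → (341/65, 251/130); (574/325, 718/325) → (-574/325, 718/325)
T6 reflect across x = 0: (449/325, 2189/650) → (-449/325, 2189/650); (341/65, 251/130) → (-341/65, 251/130); (-574/325, 718/325) → (574/325, 718/325)

image vertices: (-449/325, 2189/650), (-341/65, 251/130), (574/325, 718/325)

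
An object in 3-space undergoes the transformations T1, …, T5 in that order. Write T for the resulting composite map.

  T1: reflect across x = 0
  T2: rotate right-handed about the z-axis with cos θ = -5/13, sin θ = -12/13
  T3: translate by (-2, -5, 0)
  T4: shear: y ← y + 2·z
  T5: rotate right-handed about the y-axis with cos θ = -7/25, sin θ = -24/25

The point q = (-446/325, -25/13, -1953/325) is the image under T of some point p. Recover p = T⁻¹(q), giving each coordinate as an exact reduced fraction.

T1 = [-1 0 0 0; 0 1 0 0; 0 0 1 0; 0 0 0 1]
T2·T1 = [5/13 12/13 0 0; 12/13 -5/13 0 0; 0 0 1 0; 0 0 0 1]
T3·…·T1 = [5/13 12/13 0 -2; 12/13 -5/13 0 -5; 0 0 1 0; 0 0 0 1]
T4·…·T1 = [5/13 12/13 0 -2; 12/13 -5/13 2 -5; 0 0 1 0; 0 0 0 1]
T5·…·T1 = [-7/65 -84/325 -24/25 14/25; 12/13 -5/13 2 -5; 24/65 288/325 -7/25 -48/25; 0 0 0 1]
det M = -1; M⁻¹ = [541/325 12/13 288/325 70/13; -324/325 -5/13 218/325 -1/13; -24/25 0 -7/25 0; 0 0 0 1]
M⁻¹ · (-446/325, -25/13, -1953/325)ᵀ = (-4, -2, 3)ᵀ

p = (-4, -2, 3)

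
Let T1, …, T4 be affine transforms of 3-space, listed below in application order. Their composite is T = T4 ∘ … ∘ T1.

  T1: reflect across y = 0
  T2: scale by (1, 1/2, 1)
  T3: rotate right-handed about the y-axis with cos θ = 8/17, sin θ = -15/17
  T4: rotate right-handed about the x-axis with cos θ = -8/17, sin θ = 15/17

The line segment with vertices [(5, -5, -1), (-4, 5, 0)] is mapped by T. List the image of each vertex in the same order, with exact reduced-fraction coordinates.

image vertices: (55/17, -1345/289, 203/578), (-32/17, 1240/289, -315/578)

T1 reflect across y = 0: (5, -5, -1) → (5, 5, -1); (-4, 5, 0) → (-4, -5, 0)
T2 scale by (1, 1/2, 1): (5, 5, -1) → (5, 5/2, -1); (-4, -5, 0) → (-4, -5/2, 0)
T3 rotate right-handed about the y-axis with cos θ = 8/17, sin θ = -15/17: (5, 5/2, -1) → (55/17, 5/2, 67/17); (-4, -5/2, 0) → (-32/17, -5/2, -60/17)
T4 rotate right-handed about the x-axis with cos θ = -8/17, sin θ = 15/17: (55/17, 5/2, 67/17) → (55/17, -1345/289, 203/578); (-32/17, -5/2, -60/17) → (-32/17, 1240/289, -315/578)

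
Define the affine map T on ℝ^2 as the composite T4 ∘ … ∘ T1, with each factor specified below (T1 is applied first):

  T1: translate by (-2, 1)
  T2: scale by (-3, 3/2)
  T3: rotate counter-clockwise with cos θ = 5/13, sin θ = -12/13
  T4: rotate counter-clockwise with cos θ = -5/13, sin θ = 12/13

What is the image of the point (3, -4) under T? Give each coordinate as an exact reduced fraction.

T(p) = (183/169, -1791/338)

T1 translate by (-2, 1): (3, -4) → (1, -3)
T2 scale by (-3, 3/2): (1, -3) → (-3, -9/2)
T3 rotate counter-clockwise with cos θ = 5/13, sin θ = -12/13: (-3, -9/2) → (-69/13, 27/26)
T4 rotate counter-clockwise with cos θ = -5/13, sin θ = 12/13: (-69/13, 27/26) → (183/169, -1791/338)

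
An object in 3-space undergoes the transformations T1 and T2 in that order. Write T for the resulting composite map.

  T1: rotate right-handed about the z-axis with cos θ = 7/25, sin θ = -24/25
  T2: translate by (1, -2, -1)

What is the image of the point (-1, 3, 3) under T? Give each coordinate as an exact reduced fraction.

T1 rotate right-handed about the z-axis with cos θ = 7/25, sin θ = -24/25: (-1, 3, 3) → (13/5, 9/5, 3)
T2 translate by (1, -2, -1): (13/5, 9/5, 3) → (18/5, -1/5, 2)

T(p) = (18/5, -1/5, 2)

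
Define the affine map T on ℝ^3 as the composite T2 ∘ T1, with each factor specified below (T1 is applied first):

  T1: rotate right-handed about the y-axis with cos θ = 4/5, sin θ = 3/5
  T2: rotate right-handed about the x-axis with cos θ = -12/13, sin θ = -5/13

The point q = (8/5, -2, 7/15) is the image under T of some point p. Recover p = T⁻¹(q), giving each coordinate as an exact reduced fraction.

p = (2, 5/3, 0)

T1 = [4/5 0 3/5 0; 0 1 0 0; -3/5 0 4/5 0; 0 0 0 1]
T2·T1 = [4/5 0 3/5 0; -3/13 -12/13 4/13 0; 36/65 -5/13 -48/65 0; 0 0 0 1]
det M = 1; M⁻¹ = [4/5 -3/13 36/65 0; 0 -12/13 -5/13 0; 3/5 4/13 -48/65 0; 0 0 0 1]
M⁻¹ · (8/5, -2, 7/15)ᵀ = (2, 5/3, 0)ᵀ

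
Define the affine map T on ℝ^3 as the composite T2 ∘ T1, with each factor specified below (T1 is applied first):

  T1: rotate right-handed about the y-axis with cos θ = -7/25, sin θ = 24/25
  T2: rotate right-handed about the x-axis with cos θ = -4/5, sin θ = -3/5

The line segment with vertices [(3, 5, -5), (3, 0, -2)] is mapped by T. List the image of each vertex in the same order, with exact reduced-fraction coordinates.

T1 rotate right-handed about the y-axis with cos θ = -7/25, sin θ = 24/25: (3, 5, -5) → (-141/25, 5, -37/25); (3, 0, -2) → (-69/25, 0, -58/25)
T2 rotate right-handed about the x-axis with cos θ = -4/5, sin θ = -3/5: (-141/25, 5, -37/25) → (-141/25, -611/125, -227/125); (-69/25, 0, -58/25) → (-69/25, -174/125, 232/125)

image vertices: (-141/25, -611/125, -227/125), (-69/25, -174/125, 232/125)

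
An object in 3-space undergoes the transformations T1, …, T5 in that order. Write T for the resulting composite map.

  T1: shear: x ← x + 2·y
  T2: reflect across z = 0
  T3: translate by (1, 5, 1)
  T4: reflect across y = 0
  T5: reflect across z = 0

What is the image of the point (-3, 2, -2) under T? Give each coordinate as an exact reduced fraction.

T1 shear: x ← x + 2·y: (-3, 2, -2) → (1, 2, -2)
T2 reflect across z = 0: (1, 2, -2) → (1, 2, 2)
T3 translate by (1, 5, 1): (1, 2, 2) → (2, 7, 3)
T4 reflect across y = 0: (2, 7, 3) → (2, -7, 3)
T5 reflect across z = 0: (2, -7, 3) → (2, -7, -3)

T(p) = (2, -7, -3)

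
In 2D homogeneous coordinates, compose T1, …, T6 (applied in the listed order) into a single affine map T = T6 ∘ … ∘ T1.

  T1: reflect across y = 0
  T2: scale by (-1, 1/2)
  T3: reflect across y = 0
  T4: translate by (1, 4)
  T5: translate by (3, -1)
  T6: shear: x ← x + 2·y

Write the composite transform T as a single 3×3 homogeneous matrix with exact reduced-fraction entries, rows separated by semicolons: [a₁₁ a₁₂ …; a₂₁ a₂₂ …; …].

T1 = [1 0 0; 0 -1 0; 0 0 1]
T2·T1 = [-1 0 0; 0 -1/2 0; 0 0 1]
T3·…·T1 = [-1 0 0; 0 1/2 0; 0 0 1]
T4·…·T1 = [-1 0 1; 0 1/2 4; 0 0 1]
T5·…·T1 = [-1 0 4; 0 1/2 3; 0 0 1]
T6·…·T1 = [-1 1 10; 0 1/2 3; 0 0 1]

T = [-1 1 10; 0 1/2 3; 0 0 1]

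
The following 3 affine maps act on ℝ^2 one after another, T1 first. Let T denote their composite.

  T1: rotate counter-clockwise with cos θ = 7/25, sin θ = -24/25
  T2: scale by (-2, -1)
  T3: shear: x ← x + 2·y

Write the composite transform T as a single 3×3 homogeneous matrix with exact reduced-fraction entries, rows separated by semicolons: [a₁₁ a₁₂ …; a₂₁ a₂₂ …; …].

T = [34/25 -62/25 0; 24/25 -7/25 0; 0 0 1]

T1 = [7/25 24/25 0; -24/25 7/25 0; 0 0 1]
T2·T1 = [-14/25 -48/25 0; 24/25 -7/25 0; 0 0 1]
T3·…·T1 = [34/25 -62/25 0; 24/25 -7/25 0; 0 0 1]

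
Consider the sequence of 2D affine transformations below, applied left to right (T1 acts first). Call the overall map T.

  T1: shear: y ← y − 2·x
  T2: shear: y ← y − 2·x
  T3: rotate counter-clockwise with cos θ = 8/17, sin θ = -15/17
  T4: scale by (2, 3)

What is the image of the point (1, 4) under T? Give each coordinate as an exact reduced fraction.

T(p) = (16/17, -45/17)

T1 shear: y ← y − 2·x: (1, 4) → (1, 2)
T2 shear: y ← y − 2·x: (1, 2) → (1, 0)
T3 rotate counter-clockwise with cos θ = 8/17, sin θ = -15/17: (1, 0) → (8/17, -15/17)
T4 scale by (2, 3): (8/17, -15/17) → (16/17, -45/17)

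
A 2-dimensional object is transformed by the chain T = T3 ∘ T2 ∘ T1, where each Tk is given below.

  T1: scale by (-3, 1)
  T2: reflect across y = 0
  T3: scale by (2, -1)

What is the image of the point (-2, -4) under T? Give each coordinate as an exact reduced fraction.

T(p) = (12, -4)

T1 scale by (-3, 1): (-2, -4) → (6, -4)
T2 reflect across y = 0: (6, -4) → (6, 4)
T3 scale by (2, -1): (6, 4) → (12, -4)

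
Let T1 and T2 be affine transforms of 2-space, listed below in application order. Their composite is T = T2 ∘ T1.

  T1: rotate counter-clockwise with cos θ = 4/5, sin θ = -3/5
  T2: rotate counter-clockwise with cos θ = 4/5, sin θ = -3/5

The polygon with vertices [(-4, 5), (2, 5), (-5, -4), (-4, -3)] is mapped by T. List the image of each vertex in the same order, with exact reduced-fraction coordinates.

image vertices: (92/25, 131/25), (134/25, -13/25), (-131/25, 92/25), (-4, 3)

T1 rotate counter-clockwise with cos θ = 4/5, sin θ = -3/5: (-4, 5) → (-1/5, 32/5); (2, 5) → (23/5, 14/5); (-5, -4) → (-32/5, -1/5); (-4, -3) → (-5, 0)
T2 rotate counter-clockwise with cos θ = 4/5, sin θ = -3/5: (-1/5, 32/5) → (92/25, 131/25); (23/5, 14/5) → (134/25, -13/25); (-32/5, -1/5) → (-131/25, 92/25); (-5, 0) → (-4, 3)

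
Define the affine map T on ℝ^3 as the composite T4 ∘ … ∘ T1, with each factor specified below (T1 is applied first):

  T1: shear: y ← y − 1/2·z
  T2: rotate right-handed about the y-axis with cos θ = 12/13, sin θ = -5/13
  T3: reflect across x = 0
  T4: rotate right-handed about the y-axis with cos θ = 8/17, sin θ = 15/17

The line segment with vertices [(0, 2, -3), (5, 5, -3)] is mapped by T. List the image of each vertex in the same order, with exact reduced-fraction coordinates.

image vertices: (-660/221, 7/2, -63/221), (-45/13, 13/2, 61/13)

T1 shear: y ← y − 1/2·z: (0, 2, -3) → (0, 7/2, -3); (5, 5, -3) → (5, 13/2, -3)
T2 rotate right-handed about the y-axis with cos θ = 12/13, sin θ = -5/13: (0, 7/2, -3) → (15/13, 7/2, -36/13); (5, 13/2, -3) → (75/13, 13/2, -11/13)
T3 reflect across x = 0: (15/13, 7/2, -36/13) → (-15/13, 7/2, -36/13); (75/13, 13/2, -11/13) → (-75/13, 13/2, -11/13)
T4 rotate right-handed about the y-axis with cos θ = 8/17, sin θ = 15/17: (-15/13, 7/2, -36/13) → (-660/221, 7/2, -63/221); (-75/13, 13/2, -11/13) → (-45/13, 13/2, 61/13)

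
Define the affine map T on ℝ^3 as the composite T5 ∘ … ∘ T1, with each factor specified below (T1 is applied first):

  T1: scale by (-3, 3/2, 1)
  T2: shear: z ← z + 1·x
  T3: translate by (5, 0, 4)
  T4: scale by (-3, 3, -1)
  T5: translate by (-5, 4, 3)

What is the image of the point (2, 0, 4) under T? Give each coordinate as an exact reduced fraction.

T1 scale by (-3, 3/2, 1): (2, 0, 4) → (-6, 0, 4)
T2 shear: z ← z + 1·x: (-6, 0, 4) → (-6, 0, -2)
T3 translate by (5, 0, 4): (-6, 0, -2) → (-1, 0, 2)
T4 scale by (-3, 3, -1): (-1, 0, 2) → (3, 0, -2)
T5 translate by (-5, 4, 3): (3, 0, -2) → (-2, 4, 1)

T(p) = (-2, 4, 1)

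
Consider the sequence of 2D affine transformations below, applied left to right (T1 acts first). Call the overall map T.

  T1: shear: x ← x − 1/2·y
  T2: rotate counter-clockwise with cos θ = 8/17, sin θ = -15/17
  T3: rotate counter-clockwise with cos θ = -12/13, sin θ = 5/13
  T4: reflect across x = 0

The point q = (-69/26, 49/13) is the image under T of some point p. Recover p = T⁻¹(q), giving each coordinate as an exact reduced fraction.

T1 = [1 -1/2 0; 0 1 0; 0 0 1]
T2·T1 = [8/17 11/17 0; -15/17 31/34 0; 0 0 1]
T3·…·T1 = [-21/221 -419/442 0; 220/221 -131/221 0; 0 0 1]
T4·…·T1 = [21/221 419/442 0; 220/221 -131/221 0; 0 0 1]
det M = -1; M⁻¹ = [131/221 419/442 0; 220/221 -21/221 0; 0 0 1]
M⁻¹ · (-69/26, 49/13)ᵀ = (2, -3)ᵀ

p = (2, -3)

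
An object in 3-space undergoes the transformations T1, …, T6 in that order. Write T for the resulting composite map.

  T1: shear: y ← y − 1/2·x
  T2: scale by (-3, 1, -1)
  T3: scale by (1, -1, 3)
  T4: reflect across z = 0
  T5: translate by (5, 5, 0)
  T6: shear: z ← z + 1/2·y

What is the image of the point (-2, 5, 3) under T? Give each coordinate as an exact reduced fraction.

T1 shear: y ← y − 1/2·x: (-2, 5, 3) → (-2, 6, 3)
T2 scale by (-3, 1, -1): (-2, 6, 3) → (6, 6, -3)
T3 scale by (1, -1, 3): (6, 6, -3) → (6, -6, -9)
T4 reflect across z = 0: (6, -6, -9) → (6, -6, 9)
T5 translate by (5, 5, 0): (6, -6, 9) → (11, -1, 9)
T6 shear: z ← z + 1/2·y: (11, -1, 9) → (11, -1, 17/2)

T(p) = (11, -1, 17/2)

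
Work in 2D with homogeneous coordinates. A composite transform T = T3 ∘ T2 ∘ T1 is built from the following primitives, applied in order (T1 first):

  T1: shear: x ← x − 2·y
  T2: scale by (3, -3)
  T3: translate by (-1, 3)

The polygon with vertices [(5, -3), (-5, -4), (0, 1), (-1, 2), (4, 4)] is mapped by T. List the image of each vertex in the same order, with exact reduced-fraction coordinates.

image vertices: (32, 12), (8, 15), (-7, 0), (-16, -3), (-13, -9)

T1 shear: x ← x − 2·y: (5, -3) → (11, -3); (-5, -4) → (3, -4); (0, 1) → (-2, 1); (-1, 2) → (-5, 2); (4, 4) → (-4, 4)
T2 scale by (3, -3): (11, -3) → (33, 9); (3, -4) → (9, 12); (-2, 1) → (-6, -3); (-5, 2) → (-15, -6); (-4, 4) → (-12, -12)
T3 translate by (-1, 3): (33, 9) → (32, 12); (9, 12) → (8, 15); (-6, -3) → (-7, 0); (-15, -6) → (-16, -3); (-12, -12) → (-13, -9)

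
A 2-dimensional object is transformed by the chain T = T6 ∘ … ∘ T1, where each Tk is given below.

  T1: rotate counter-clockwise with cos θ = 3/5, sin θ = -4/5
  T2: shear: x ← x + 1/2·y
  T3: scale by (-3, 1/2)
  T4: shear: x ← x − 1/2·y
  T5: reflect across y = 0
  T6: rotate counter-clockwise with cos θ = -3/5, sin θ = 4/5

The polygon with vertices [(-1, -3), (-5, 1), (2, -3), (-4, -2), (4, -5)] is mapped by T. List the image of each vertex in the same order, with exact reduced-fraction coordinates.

T1 rotate counter-clockwise with cos θ = 3/5, sin θ = -4/5: (-1, -3) → (-3, -1); (-5, 1) → (-11/5, 23/5); (2, -3) → (-6/5, -17/5); (-4, -2) → (-4, 2); (4, -5) → (-8/5, -31/5)
T2 shear: x ← x + 1/2·y: (-3, -1) → (-7/2, -1); (-11/5, 23/5) → (1/10, 23/5); (-6/5, -17/5) → (-29/10, -17/5); (-4, 2) → (-3, 2); (-8/5, -31/5) → (-47/10, -31/5)
T3 scale by (-3, 1/2): (-7/2, -1) → (21/2, -1/2); (1/10, 23/5) → (-3/10, 23/10); (-29/10, -17/5) → (87/10, -17/10); (-3, 2) → (9, 1); (-47/10, -31/5) → (141/10, -31/10)
T4 shear: x ← x − 1/2·y: (21/2, -1/2) → (43/4, -1/2); (-3/10, 23/10) → (-29/20, 23/10); (87/10, -17/10) → (191/20, -17/10); (9, 1) → (17/2, 1); (141/10, -31/10) → (313/20, -31/10)
T5 reflect across y = 0: (43/4, -1/2) → (43/4, 1/2); (-29/20, 23/10) → (-29/20, -23/10); (191/20, -17/10) → (191/20, 17/10); (17/2, 1) → (17/2, -1); (313/20, -31/10) → (313/20, 31/10)
T6 rotate counter-clockwise with cos θ = -3/5, sin θ = 4/5: (43/4, 1/2) → (-137/20, 83/10); (-29/20, -23/10) → (271/100, 11/50); (191/20, 17/10) → (-709/100, 331/50); (17/2, -1) → (-43/10, 37/5); (313/20, 31/10) → (-1187/100, 533/50)

image vertices: (-137/20, 83/10), (271/100, 11/50), (-709/100, 331/50), (-43/10, 37/5), (-1187/100, 533/50)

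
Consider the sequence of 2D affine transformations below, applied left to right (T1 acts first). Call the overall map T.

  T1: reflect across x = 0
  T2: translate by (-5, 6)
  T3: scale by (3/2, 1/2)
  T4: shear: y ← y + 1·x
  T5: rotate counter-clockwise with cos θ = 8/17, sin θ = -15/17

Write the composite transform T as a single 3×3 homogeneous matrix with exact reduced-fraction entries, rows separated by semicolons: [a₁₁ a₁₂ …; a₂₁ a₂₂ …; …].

T = [-69/34 15/34 -15/2; 21/34 4/17 9/2; 0 0 1]

T1 = [-1 0 0; 0 1 0; 0 0 1]
T2·T1 = [-1 0 -5; 0 1 6; 0 0 1]
T3·…·T1 = [-3/2 0 -15/2; 0 1/2 3; 0 0 1]
T4·…·T1 = [-3/2 0 -15/2; -3/2 1/2 -9/2; 0 0 1]
T5·…·T1 = [-69/34 15/34 -15/2; 21/34 4/17 9/2; 0 0 1]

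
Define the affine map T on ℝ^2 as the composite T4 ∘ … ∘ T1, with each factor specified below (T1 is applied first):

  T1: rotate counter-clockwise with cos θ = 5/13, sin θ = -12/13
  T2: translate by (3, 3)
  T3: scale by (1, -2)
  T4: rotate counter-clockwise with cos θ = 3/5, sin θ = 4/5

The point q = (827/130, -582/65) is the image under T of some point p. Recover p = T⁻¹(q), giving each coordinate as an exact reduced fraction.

p = (-9/2, -5)

T1 = [5/13 12/13 0; -12/13 5/13 0; 0 0 1]
T2·T1 = [5/13 12/13 3; -12/13 5/13 3; 0 0 1]
T3·…·T1 = [5/13 12/13 3; 24/13 -10/13 -6; 0 0 1]
T4·…·T1 = [-81/65 76/65 33/5; 92/65 18/65 -6/5; 0 0 1]
det M = -2; M⁻¹ = [-9/65 38/65 21/13; 46/65 81/130 -51/13; 0 0 1]
M⁻¹ · (827/130, -582/65)ᵀ = (-9/2, -5)ᵀ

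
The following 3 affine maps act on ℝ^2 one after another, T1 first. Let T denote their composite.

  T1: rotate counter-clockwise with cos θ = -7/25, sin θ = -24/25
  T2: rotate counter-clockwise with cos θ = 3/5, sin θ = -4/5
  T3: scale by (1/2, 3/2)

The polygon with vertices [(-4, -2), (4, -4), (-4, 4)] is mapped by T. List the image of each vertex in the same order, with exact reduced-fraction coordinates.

T1 rotate counter-clockwise with cos θ = -7/25, sin θ = -24/25: (-4, -2) → (-4/5, 22/5); (4, -4) → (-124/25, -68/25); (-4, 4) → (124/25, 68/25)
T2 rotate counter-clockwise with cos θ = 3/5, sin θ = -4/5: (-4/5, 22/5) → (76/25, 82/25); (-124/25, -68/25) → (-644/125, 292/125); (124/25, 68/25) → (644/125, -292/125)
T3 scale by (1/2, 3/2): (76/25, 82/25) → (38/25, 123/25); (-644/125, 292/125) → (-322/125, 438/125); (644/125, -292/125) → (322/125, -438/125)

image vertices: (38/25, 123/25), (-322/125, 438/125), (322/125, -438/125)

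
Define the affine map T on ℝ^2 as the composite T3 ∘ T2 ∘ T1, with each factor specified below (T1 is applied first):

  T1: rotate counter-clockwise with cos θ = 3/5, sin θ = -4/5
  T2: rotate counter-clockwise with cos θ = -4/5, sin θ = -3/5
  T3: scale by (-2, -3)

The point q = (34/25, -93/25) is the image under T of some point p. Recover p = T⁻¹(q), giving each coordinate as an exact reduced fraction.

p = (1, -1)

T1 = [3/5 4/5 0; -4/5 3/5 0; 0 0 1]
T2·T1 = [-24/25 -7/25 0; 7/25 -24/25 0; 0 0 1]
T3·…·T1 = [48/25 14/25 0; -21/25 72/25 0; 0 0 1]
det M = 6; M⁻¹ = [12/25 -7/75 0; 7/50 8/25 0; 0 0 1]
M⁻¹ · (34/25, -93/25)ᵀ = (1, -1)ᵀ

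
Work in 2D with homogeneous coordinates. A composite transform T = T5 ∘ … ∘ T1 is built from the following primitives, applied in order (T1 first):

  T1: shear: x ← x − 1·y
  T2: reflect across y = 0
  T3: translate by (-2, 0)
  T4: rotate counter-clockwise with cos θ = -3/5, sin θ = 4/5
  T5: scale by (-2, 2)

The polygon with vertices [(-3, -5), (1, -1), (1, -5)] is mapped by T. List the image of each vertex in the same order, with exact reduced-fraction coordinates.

image vertices: (8, -6), (8/5, -6/5), (64/5, 2/5)

T1 shear: x ← x − 1·y: (-3, -5) → (2, -5); (1, -1) → (2, -1); (1, -5) → (6, -5)
T2 reflect across y = 0: (2, -5) → (2, 5); (2, -1) → (2, 1); (6, -5) → (6, 5)
T3 translate by (-2, 0): (2, 5) → (0, 5); (2, 1) → (0, 1); (6, 5) → (4, 5)
T4 rotate counter-clockwise with cos θ = -3/5, sin θ = 4/5: (0, 5) → (-4, -3); (0, 1) → (-4/5, -3/5); (4, 5) → (-32/5, 1/5)
T5 scale by (-2, 2): (-4, -3) → (8, -6); (-4/5, -3/5) → (8/5, -6/5); (-32/5, 1/5) → (64/5, 2/5)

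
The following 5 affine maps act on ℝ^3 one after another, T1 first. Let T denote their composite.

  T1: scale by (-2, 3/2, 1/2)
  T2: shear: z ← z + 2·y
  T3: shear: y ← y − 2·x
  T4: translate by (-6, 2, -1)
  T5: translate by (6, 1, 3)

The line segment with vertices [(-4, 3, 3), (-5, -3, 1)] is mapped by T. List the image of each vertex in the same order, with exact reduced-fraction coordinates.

image vertices: (8, -17/2, 25/2), (10, -43/2, -13/2)

T1 scale by (-2, 3/2, 1/2): (-4, 3, 3) → (8, 9/2, 3/2); (-5, -3, 1) → (10, -9/2, 1/2)
T2 shear: z ← z + 2·y: (8, 9/2, 3/2) → (8, 9/2, 21/2); (10, -9/2, 1/2) → (10, -9/2, -17/2)
T3 shear: y ← y − 2·x: (8, 9/2, 21/2) → (8, -23/2, 21/2); (10, -9/2, -17/2) → (10, -49/2, -17/2)
T4 translate by (-6, 2, -1): (8, -23/2, 21/2) → (2, -19/2, 19/2); (10, -49/2, -17/2) → (4, -45/2, -19/2)
T5 translate by (6, 1, 3): (2, -19/2, 19/2) → (8, -17/2, 25/2); (4, -45/2, -19/2) → (10, -43/2, -13/2)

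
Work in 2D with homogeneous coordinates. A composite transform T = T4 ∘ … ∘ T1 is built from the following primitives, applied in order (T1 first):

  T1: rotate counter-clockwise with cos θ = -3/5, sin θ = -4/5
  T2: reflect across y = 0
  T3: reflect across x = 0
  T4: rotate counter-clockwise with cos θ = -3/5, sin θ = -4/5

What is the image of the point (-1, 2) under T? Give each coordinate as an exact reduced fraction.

T(p) = (41/25, 38/25)

T1 rotate counter-clockwise with cos θ = -3/5, sin θ = -4/5: (-1, 2) → (11/5, -2/5)
T2 reflect across y = 0: (11/5, -2/5) → (11/5, 2/5)
T3 reflect across x = 0: (11/5, 2/5) → (-11/5, 2/5)
T4 rotate counter-clockwise with cos θ = -3/5, sin θ = -4/5: (-11/5, 2/5) → (41/25, 38/25)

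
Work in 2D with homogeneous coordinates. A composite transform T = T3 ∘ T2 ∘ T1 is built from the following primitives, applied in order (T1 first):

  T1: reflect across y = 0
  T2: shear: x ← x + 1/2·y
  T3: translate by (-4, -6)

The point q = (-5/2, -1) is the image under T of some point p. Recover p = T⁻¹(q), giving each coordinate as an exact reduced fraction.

p = (-1, -5)

T1 = [1 0 0; 0 -1 0; 0 0 1]
T2·T1 = [1 -1/2 0; 0 -1 0; 0 0 1]
T3·…·T1 = [1 -1/2 -4; 0 -1 -6; 0 0 1]
det M = -1; M⁻¹ = [1 -1/2 1; 0 -1 -6; 0 0 1]
M⁻¹ · (-5/2, -1)ᵀ = (-1, -5)ᵀ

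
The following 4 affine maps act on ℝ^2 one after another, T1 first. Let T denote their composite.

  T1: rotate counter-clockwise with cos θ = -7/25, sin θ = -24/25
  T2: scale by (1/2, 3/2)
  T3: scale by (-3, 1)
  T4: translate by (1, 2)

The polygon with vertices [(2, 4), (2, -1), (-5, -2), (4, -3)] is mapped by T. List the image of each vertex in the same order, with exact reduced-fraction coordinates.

T1 rotate counter-clockwise with cos θ = -7/25, sin θ = -24/25: (2, 4) → (82/25, -76/25); (2, -1) → (-38/25, -41/25); (-5, -2) → (-13/25, 134/25); (4, -3) → (-4, -3)
T2 scale by (1/2, 3/2): (82/25, -76/25) → (41/25, -114/25); (-38/25, -41/25) → (-19/25, -123/50); (-13/25, 134/25) → (-13/50, 201/25); (-4, -3) → (-2, -9/2)
T3 scale by (-3, 1): (41/25, -114/25) → (-123/25, -114/25); (-19/25, -123/50) → (57/25, -123/50); (-13/50, 201/25) → (39/50, 201/25); (-2, -9/2) → (6, -9/2)
T4 translate by (1, 2): (-123/25, -114/25) → (-98/25, -64/25); (57/25, -123/50) → (82/25, -23/50); (39/50, 201/25) → (89/50, 251/25); (6, -9/2) → (7, -5/2)

image vertices: (-98/25, -64/25), (82/25, -23/50), (89/50, 251/25), (7, -5/2)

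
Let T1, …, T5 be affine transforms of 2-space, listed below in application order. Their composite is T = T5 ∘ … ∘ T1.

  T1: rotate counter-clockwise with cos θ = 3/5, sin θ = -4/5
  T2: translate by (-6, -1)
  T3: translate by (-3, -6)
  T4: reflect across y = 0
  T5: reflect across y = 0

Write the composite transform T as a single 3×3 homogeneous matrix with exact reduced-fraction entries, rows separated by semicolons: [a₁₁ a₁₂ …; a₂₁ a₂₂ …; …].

T1 = [3/5 4/5 0; -4/5 3/5 0; 0 0 1]
T2·T1 = [3/5 4/5 -6; -4/5 3/5 -1; 0 0 1]
T3·…·T1 = [3/5 4/5 -9; -4/5 3/5 -7; 0 0 1]
T4·…·T1 = [3/5 4/5 -9; 4/5 -3/5 7; 0 0 1]
T5·…·T1 = [3/5 4/5 -9; -4/5 3/5 -7; 0 0 1]

T = [3/5 4/5 -9; -4/5 3/5 -7; 0 0 1]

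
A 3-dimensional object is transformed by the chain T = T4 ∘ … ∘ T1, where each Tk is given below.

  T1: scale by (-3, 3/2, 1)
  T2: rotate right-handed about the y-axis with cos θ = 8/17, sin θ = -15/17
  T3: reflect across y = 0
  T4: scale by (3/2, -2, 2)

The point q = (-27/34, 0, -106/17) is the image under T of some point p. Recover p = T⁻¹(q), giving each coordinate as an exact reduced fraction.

T1 = [-3 0 0 0; 0 3/2 0 0; 0 0 1 0; 0 0 0 1]
T2·T1 = [-24/17 0 -15/17 0; 0 3/2 0 0; -45/17 0 8/17 0; 0 0 0 1]
T3·…·T1 = [-24/17 0 -15/17 0; 0 -3/2 0 0; -45/17 0 8/17 0; 0 0 0 1]
T4·…·T1 = [-36/17 0 -45/34 0; 0 3 0 0; -90/17 0 16/17 0; 0 0 0 1]
det M = -27; M⁻¹ = [-16/153 0 -5/34 0; 0 1/3 0 0; -10/17 0 4/17 0; 0 0 0 1]
M⁻¹ · (-27/34, 0, -106/17)ᵀ = (1, 0, -1)ᵀ

p = (1, 0, -1)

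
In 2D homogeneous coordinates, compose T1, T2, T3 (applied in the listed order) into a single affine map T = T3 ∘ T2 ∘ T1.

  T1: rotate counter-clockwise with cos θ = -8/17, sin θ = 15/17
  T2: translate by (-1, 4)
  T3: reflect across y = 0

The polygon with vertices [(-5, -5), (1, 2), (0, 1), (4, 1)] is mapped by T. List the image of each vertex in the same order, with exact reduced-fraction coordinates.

image vertices: (98/17, -33/17), (-55/17, -67/17), (-32/17, -60/17), (-64/17, -120/17)

T1 rotate counter-clockwise with cos θ = -8/17, sin θ = 15/17: (-5, -5) → (115/17, -35/17); (1, 2) → (-38/17, -1/17); (0, 1) → (-15/17, -8/17); (4, 1) → (-47/17, 52/17)
T2 translate by (-1, 4): (115/17, -35/17) → (98/17, 33/17); (-38/17, -1/17) → (-55/17, 67/17); (-15/17, -8/17) → (-32/17, 60/17); (-47/17, 52/17) → (-64/17, 120/17)
T3 reflect across y = 0: (98/17, 33/17) → (98/17, -33/17); (-55/17, 67/17) → (-55/17, -67/17); (-32/17, 60/17) → (-32/17, -60/17); (-64/17, 120/17) → (-64/17, -120/17)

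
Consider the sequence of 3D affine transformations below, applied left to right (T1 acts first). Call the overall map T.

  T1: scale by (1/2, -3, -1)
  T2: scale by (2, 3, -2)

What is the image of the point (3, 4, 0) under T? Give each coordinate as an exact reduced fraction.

T(p) = (3, -36, 0)

T1 scale by (1/2, -3, -1): (3, 4, 0) → (3/2, -12, 0)
T2 scale by (2, 3, -2): (3/2, -12, 0) → (3, -36, 0)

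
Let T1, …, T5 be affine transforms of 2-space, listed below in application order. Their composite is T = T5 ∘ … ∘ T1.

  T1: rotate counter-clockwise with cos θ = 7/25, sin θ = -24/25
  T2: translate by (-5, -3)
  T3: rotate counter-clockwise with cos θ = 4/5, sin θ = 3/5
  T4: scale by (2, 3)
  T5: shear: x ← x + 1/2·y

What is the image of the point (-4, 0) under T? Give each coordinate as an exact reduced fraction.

T1 rotate counter-clockwise with cos θ = 7/25, sin θ = -24/25: (-4, 0) → (-28/25, 96/25)
T2 translate by (-5, -3): (-28/25, 96/25) → (-153/25, 21/25)
T3 rotate counter-clockwise with cos θ = 4/5, sin θ = 3/5: (-153/25, 21/25) → (-27/5, -3)
T4 scale by (2, 3): (-27/5, -3) → (-54/5, -9)
T5 shear: x ← x + 1/2·y: (-54/5, -9) → (-153/10, -9)

T(p) = (-153/10, -9)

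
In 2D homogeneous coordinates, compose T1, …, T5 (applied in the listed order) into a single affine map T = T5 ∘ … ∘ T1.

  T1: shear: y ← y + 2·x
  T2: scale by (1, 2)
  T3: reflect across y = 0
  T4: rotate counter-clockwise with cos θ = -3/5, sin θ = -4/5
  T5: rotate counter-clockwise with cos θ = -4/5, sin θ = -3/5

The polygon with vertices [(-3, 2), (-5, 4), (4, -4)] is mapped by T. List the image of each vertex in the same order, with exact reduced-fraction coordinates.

T1 shear: y ← y + 2·x: (-3, 2) → (-3, -4); (-5, 4) → (-5, -6); (4, -4) → (4, 4)
T2 scale by (1, 2): (-3, -4) → (-3, -8); (-5, -6) → (-5, -12); (4, 4) → (4, 8)
T3 reflect across y = 0: (-3, -8) → (-3, 8); (-5, -12) → (-5, 12); (4, 8) → (4, -8)
T4 rotate counter-clockwise with cos θ = -3/5, sin θ = -4/5: (-3, 8) → (41/5, -12/5); (-5, 12) → (63/5, -16/5); (4, -8) → (-44/5, 8/5)
T5 rotate counter-clockwise with cos θ = -4/5, sin θ = -3/5: (41/5, -12/5) → (-8, -3); (63/5, -16/5) → (-12, -5); (-44/5, 8/5) → (8, 4)

image vertices: (-8, -3), (-12, -5), (8, 4)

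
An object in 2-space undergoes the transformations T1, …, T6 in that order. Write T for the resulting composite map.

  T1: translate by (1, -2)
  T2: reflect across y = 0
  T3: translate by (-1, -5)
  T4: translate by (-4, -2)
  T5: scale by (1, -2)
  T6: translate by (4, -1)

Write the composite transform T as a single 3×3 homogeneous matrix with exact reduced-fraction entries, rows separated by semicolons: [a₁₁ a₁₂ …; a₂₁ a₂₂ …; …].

T = [1 0 0; 0 2 9; 0 0 1]

T1 = [1 0 1; 0 1 -2; 0 0 1]
T2·T1 = [1 0 1; 0 -1 2; 0 0 1]
T3·…·T1 = [1 0 0; 0 -1 -3; 0 0 1]
T4·…·T1 = [1 0 -4; 0 -1 -5; 0 0 1]
T5·…·T1 = [1 0 -4; 0 2 10; 0 0 1]
T6·…·T1 = [1 0 0; 0 2 9; 0 0 1]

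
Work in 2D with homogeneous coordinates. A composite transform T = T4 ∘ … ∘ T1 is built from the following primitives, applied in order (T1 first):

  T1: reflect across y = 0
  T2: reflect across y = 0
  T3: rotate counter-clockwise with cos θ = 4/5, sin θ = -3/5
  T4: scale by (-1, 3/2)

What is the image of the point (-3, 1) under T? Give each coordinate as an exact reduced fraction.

T1 reflect across y = 0: (-3, 1) → (-3, -1)
T2 reflect across y = 0: (-3, -1) → (-3, 1)
T3 rotate counter-clockwise with cos θ = 4/5, sin θ = -3/5: (-3, 1) → (-9/5, 13/5)
T4 scale by (-1, 3/2): (-9/5, 13/5) → (9/5, 39/10)

T(p) = (9/5, 39/10)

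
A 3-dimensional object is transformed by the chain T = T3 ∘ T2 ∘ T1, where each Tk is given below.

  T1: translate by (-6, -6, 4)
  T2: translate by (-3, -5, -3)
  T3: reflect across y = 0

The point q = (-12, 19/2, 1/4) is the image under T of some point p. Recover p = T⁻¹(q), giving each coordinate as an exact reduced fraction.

p = (-3, 3/2, -3/4)

T1 = [1 0 0 -6; 0 1 0 -6; 0 0 1 4; 0 0 0 1]
T2·T1 = [1 0 0 -9; 0 1 0 -11; 0 0 1 1; 0 0 0 1]
T3·…·T1 = [1 0 0 -9; 0 -1 0 11; 0 0 1 1; 0 0 0 1]
det M = -1; M⁻¹ = [1 0 0 9; 0 -1 0 11; 0 0 1 -1; 0 0 0 1]
M⁻¹ · (-12, 19/2, 1/4)ᵀ = (-3, 3/2, -3/4)ᵀ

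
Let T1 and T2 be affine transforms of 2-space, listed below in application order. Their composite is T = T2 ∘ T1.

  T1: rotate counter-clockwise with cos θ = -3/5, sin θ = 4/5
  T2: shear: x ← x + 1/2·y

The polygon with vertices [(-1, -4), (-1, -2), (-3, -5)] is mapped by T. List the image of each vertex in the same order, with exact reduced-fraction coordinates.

image vertices: (23/5, 8/5), (12/5, 2/5), (61/10, 3/5)

T1 rotate counter-clockwise with cos θ = -3/5, sin θ = 4/5: (-1, -4) → (19/5, 8/5); (-1, -2) → (11/5, 2/5); (-3, -5) → (29/5, 3/5)
T2 shear: x ← x + 1/2·y: (19/5, 8/5) → (23/5, 8/5); (11/5, 2/5) → (12/5, 2/5); (29/5, 3/5) → (61/10, 3/5)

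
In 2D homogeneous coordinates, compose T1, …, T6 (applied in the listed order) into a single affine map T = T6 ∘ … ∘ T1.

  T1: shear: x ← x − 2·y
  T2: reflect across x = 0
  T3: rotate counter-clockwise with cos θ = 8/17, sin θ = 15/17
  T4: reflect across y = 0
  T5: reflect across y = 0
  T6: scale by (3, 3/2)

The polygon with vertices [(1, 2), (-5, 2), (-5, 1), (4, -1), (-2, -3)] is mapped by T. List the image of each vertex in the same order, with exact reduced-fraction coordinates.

T1 shear: x ← x − 2·y: (1, 2) → (-3, 2); (-5, 2) → (-9, 2); (-5, 1) → (-7, 1); (4, -1) → (6, -1); (-2, -3) → (4, -3)
T2 reflect across x = 0: (-3, 2) → (3, 2); (-9, 2) → (9, 2); (-7, 1) → (7, 1); (6, -1) → (-6, -1); (4, -3) → (-4, -3)
T3 rotate counter-clockwise with cos θ = 8/17, sin θ = 15/17: (3, 2) → (-6/17, 61/17); (9, 2) → (42/17, 151/17); (7, 1) → (41/17, 113/17); (-6, -1) → (-33/17, -98/17); (-4, -3) → (13/17, -84/17)
T4 reflect across y = 0: (-6/17, 61/17) → (-6/17, -61/17); (42/17, 151/17) → (42/17, -151/17); (41/17, 113/17) → (41/17, -113/17); (-33/17, -98/17) → (-33/17, 98/17); (13/17, -84/17) → (13/17, 84/17)
T5 reflect across y = 0: (-6/17, -61/17) → (-6/17, 61/17); (42/17, -151/17) → (42/17, 151/17); (41/17, -113/17) → (41/17, 113/17); (-33/17, 98/17) → (-33/17, -98/17); (13/17, 84/17) → (13/17, -84/17)
T6 scale by (3, 3/2): (-6/17, 61/17) → (-18/17, 183/34); (42/17, 151/17) → (126/17, 453/34); (41/17, 113/17) → (123/17, 339/34); (-33/17, -98/17) → (-99/17, -147/17); (13/17, -84/17) → (39/17, -126/17)

image vertices: (-18/17, 183/34), (126/17, 453/34), (123/17, 339/34), (-99/17, -147/17), (39/17, -126/17)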